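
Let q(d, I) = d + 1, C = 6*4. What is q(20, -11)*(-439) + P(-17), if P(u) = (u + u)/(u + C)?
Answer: -64567/7 ≈ -9223.9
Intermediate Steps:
C = 24
P(u) = 2*u/(24 + u) (P(u) = (u + u)/(u + 24) = (2*u)/(24 + u) = 2*u/(24 + u))
q(d, I) = 1 + d
q(20, -11)*(-439) + P(-17) = (1 + 20)*(-439) + 2*(-17)/(24 - 17) = 21*(-439) + 2*(-17)/7 = -9219 + 2*(-17)*(⅐) = -9219 - 34/7 = -64567/7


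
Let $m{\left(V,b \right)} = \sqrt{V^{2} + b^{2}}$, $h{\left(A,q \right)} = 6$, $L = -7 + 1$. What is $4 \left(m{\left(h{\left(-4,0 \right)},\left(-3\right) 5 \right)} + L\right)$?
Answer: $-24 + 12 \sqrt{29} \approx 40.622$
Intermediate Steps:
$L = -6$
$4 \left(m{\left(h{\left(-4,0 \right)},\left(-3\right) 5 \right)} + L\right) = 4 \left(\sqrt{6^{2} + \left(\left(-3\right) 5\right)^{2}} - 6\right) = 4 \left(\sqrt{36 + \left(-15\right)^{2}} - 6\right) = 4 \left(\sqrt{36 + 225} - 6\right) = 4 \left(\sqrt{261} - 6\right) = 4 \left(3 \sqrt{29} - 6\right) = 4 \left(-6 + 3 \sqrt{29}\right) = -24 + 12 \sqrt{29}$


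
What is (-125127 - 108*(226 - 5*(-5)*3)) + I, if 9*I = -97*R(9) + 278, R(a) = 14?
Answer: -157755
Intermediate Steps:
I = -120 (I = (-97*14 + 278)/9 = (-1358 + 278)/9 = (1/9)*(-1080) = -120)
(-125127 - 108*(226 - 5*(-5)*3)) + I = (-125127 - 108*(226 - 5*(-5)*3)) - 120 = (-125127 - 108*(226 + 25*3)) - 120 = (-125127 - 108*(226 + 75)) - 120 = (-125127 - 108*301) - 120 = (-125127 - 32508) - 120 = -157635 - 120 = -157755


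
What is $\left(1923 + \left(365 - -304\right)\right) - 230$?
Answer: $2362$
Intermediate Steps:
$\left(1923 + \left(365 - -304\right)\right) - 230 = \left(1923 + \left(365 + 304\right)\right) - 230 = \left(1923 + 669\right) - 230 = 2592 - 230 = 2362$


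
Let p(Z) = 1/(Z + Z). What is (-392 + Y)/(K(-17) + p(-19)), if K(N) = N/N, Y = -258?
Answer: -24700/37 ≈ -667.57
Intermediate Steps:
K(N) = 1
p(Z) = 1/(2*Z)
(-392 + Y)/(K(-17) + p(-19)) = (-392 - 258)/(1 + (½)/(-19)) = -650/(1 + (½)*(-1/19)) = -650/(1 - 1/38) = -650/37/38 = -650*38/37 = -24700/37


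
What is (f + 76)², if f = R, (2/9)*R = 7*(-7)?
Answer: 83521/4 ≈ 20880.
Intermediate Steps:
R = -441/2 (R = 9*(7*(-7))/2 = (9/2)*(-49) = -441/2 ≈ -220.50)
f = -441/2 ≈ -220.50
(f + 76)² = (-441/2 + 76)² = (-289/2)² = 83521/4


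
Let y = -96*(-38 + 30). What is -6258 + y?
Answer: -5490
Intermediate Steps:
y = 768 (y = -96*(-8) = 768)
-6258 + y = -6258 + 768 = -5490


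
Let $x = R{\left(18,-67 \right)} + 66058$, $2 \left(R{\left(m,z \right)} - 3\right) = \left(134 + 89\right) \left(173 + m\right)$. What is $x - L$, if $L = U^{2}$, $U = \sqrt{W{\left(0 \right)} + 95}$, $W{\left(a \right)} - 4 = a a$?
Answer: $\frac{174517}{2} \approx 87259.0$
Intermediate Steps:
$W{\left(a \right)} = 4 + a^{2}$ ($W{\left(a \right)} = 4 + a a = 4 + a^{2}$)
$U = 3 \sqrt{11}$ ($U = \sqrt{\left(4 + 0^{2}\right) + 95} = \sqrt{\left(4 + 0\right) + 95} = \sqrt{4 + 95} = \sqrt{99} = 3 \sqrt{11} \approx 9.9499$)
$R{\left(m,z \right)} = \frac{38585}{2} + \frac{223 m}{2}$ ($R{\left(m,z \right)} = 3 + \frac{\left(134 + 89\right) \left(173 + m\right)}{2} = 3 + \frac{223 \left(173 + m\right)}{2} = 3 + \frac{38579 + 223 m}{2} = 3 + \left(\frac{38579}{2} + \frac{223 m}{2}\right) = \frac{38585}{2} + \frac{223 m}{2}$)
$L = 99$ ($L = \left(3 \sqrt{11}\right)^{2} = 99$)
$x = \frac{174715}{2}$ ($x = \left(\frac{38585}{2} + \frac{223}{2} \cdot 18\right) + 66058 = \left(\frac{38585}{2} + 2007\right) + 66058 = \frac{42599}{2} + 66058 = \frac{174715}{2} \approx 87358.0$)
$x - L = \frac{174715}{2} - 99 = \frac{174517}{2}$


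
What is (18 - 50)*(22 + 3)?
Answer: -800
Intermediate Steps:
(18 - 50)*(22 + 3) = -32*25 = -800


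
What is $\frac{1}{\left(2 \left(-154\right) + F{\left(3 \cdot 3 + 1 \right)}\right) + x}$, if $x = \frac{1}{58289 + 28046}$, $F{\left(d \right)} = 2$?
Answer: $- \frac{86335}{26418509} \approx -0.003268$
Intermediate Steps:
$x = \frac{1}{86335} \approx 1.1583 \cdot 10^{-5}$
$\frac{1}{\left(2 \left(-154\right) + F{\left(3 \cdot 3 + 1 \right)}\right) + x} = \frac{1}{\left(2 \left(-154\right) + 2\right) + \frac{1}{86335}} = \frac{1}{\left(-308 + 2\right) + \frac{1}{86335}} = \frac{1}{-306 + \frac{1}{86335}} = \frac{1}{- \frac{26418509}{86335}} = - \frac{86335}{26418509}$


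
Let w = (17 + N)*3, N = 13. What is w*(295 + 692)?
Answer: 88830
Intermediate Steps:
w = 90 (w = (17 + 13)*3 = 30*3 = 90)
w*(295 + 692) = 90*(295 + 692) = 90*987 = 88830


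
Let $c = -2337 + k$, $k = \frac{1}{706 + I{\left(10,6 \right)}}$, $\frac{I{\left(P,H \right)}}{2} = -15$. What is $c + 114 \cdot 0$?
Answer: $- \frac{1579811}{676} \approx -2337.0$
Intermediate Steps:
$I{\left(P,H \right)} = -30$ ($I{\left(P,H \right)} = 2 \left(-15\right) = -30$)
$k = \frac{1}{676}$ ($k = \frac{1}{706 - 30} = \frac{1}{676} \approx 0.0014793$)
$c = - \frac{1579811}{676}$ ($c = -2337 + \frac{1}{676} = - \frac{1579811}{676} \approx -2337.0$)
$c + 114 \cdot 0 = - \frac{1579811}{676} + 114 \cdot 0 = - \frac{1579811}{676} + 0 = - \frac{1579811}{676}$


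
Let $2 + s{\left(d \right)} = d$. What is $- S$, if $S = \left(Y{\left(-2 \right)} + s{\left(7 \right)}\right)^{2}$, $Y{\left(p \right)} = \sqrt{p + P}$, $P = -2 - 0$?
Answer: $-21 - 20 i \approx -21.0 - 20.0 i$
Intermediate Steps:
$s{\left(d \right)} = -2 + d$
$P = -2$ ($P = -2 + 0 = -2$)
$Y{\left(p \right)} = \sqrt{-2 + p}$ ($Y{\left(p \right)} = \sqrt{p - 2} = \sqrt{-2 + p}$)
$S = \left(5 + 2 i\right)^{2}$ ($S = \left(\sqrt{-2 - 2} + \left(-2 + 7\right)\right)^{2} = \left(\sqrt{-4} + 5\right)^{2} = \left(2 i + 5\right)^{2} = \left(5 + 2 i\right)^{2} \approx 21.0 + 20.0 i$)
$- S = - (21 + 20 i) = -21 - 20 i$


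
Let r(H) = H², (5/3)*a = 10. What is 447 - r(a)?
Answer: 411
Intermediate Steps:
a = 6 (a = (⅗)*10 = 6)
447 - r(a) = 447 - 1*6² = 447 - 1*36 = 447 - 36 = 411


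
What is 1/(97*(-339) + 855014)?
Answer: 1/822131 ≈ 1.2164e-6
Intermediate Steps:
1/(97*(-339) + 855014) = 1/(-32883 + 855014) = 1/822131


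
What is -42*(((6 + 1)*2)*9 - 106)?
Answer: -840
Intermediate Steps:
-42*(((6 + 1)*2)*9 - 106) = -42*((7*2)*9 - 106) = -42*(14*9 - 106) = -42*(126 - 106) = -42*20 = -840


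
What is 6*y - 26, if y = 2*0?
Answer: -26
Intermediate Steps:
y = 0
6*y - 26 = 6*0 - 26 = 0 - 26 = -26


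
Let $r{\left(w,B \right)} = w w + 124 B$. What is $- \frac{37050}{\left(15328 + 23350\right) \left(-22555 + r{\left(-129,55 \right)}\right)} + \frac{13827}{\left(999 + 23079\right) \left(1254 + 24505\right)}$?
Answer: $- \frac{312427976312}{301862468733863} \approx -0.001035$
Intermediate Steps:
$r{\left(w,B \right)} = w^{2} + 124 B$
$- \frac{37050}{\left(15328 + 23350\right) \left(-22555 + r{\left(-129,55 \right)}\right)} + \frac{13827}{\left(999 + 23079\right) \left(1254 + 24505\right)} = - \frac{37050}{\left(15328 + 23350\right) \left(-22555 + \left(\left(-129\right)^{2} + 124 \cdot 55\right)\right)} + \frac{13827}{\left(999 + 23079\right) \left(1254 + 24505\right)} = - \frac{37050}{38678 \left(-22555 + \left(16641 + 6820\right)\right)} + \frac{13827}{24078 \cdot 25759} = - \frac{37050}{38678 \left(-22555 + 23461\right)} + \frac{13827}{620225202} = - \frac{37050}{38678 \cdot 906} + 13827 \cdot \frac{1}{620225202} = - \frac{37050}{35042268} + \frac{4609}{206741734} = \left(-37050\right) \frac{1}{35042268} + \frac{4609}{206741734} = - \frac{6175}{5840378} + \frac{4609}{206741734} = - \frac{312427976312}{301862468733863}$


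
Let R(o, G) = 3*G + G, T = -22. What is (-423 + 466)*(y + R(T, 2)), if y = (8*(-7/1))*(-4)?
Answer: 9976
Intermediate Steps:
y = 224 (y = (8*(-7*1))*(-4) = (8*(-7))*(-4) = -56*(-4) = 224)
R(o, G) = 4*G
(-423 + 466)*(y + R(T, 2)) = (-423 + 466)*(224 + 4*2) = 43*(224 + 8) = 43*232 = 9976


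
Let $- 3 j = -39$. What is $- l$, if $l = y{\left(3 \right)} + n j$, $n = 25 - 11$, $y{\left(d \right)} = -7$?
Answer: $-175$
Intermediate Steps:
$n = 14$
$j = 13$ ($j = \left(- \frac{1}{3}\right) \left(-39\right) = 13$)
$l = 175$ ($l = -7 + 14 \cdot 13 = -7 + 182 = 175$)
$- l = \left(-1\right) 175 = -175$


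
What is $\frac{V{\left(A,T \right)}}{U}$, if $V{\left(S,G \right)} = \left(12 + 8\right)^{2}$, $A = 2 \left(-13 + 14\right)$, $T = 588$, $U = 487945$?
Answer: $\frac{80}{97589} \approx 0.00081976$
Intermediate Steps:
$A = 2$ ($A = 2 \cdot 1 = 2$)
$V{\left(S,G \right)} = 400$ ($V{\left(S,G \right)} = 20^{2} = 400$)
$\frac{V{\left(A,T \right)}}{U} = \frac{400}{487945} = 400 \cdot \frac{1}{487945} = \frac{80}{97589}$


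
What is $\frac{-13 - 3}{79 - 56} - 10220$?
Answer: $- \frac{235076}{23} \approx -10221.0$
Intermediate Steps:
$\frac{-13 - 3}{79 - 56} - 10220 = - \frac{16}{23} - 10220 = - \frac{235076}{23}$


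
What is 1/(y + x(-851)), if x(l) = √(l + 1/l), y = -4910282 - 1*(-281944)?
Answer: -1969357819/9114853629636923 - I*√616295902/18229707259273846 ≈ -2.1606e-7 - 1.3618e-12*I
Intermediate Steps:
y = -4628338 (y = -4910282 + 281944 = -4628338)
1/(y + x(-851)) = 1/(-4628338 + √(-851 + 1/(-851))) = 1/(-4628338 + √(-851 - 1/851)) = 1/(-4628338 + √(-724202/851)) = 1/(-4628338 + I*√616295902/851)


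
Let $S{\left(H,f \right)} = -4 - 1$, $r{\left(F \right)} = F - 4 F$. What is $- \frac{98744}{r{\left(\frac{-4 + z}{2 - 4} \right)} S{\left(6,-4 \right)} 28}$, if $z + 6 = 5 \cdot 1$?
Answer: $- \frac{49372}{525} \approx -94.042$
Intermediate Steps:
$z = -1$ ($z = -6 + 5 \cdot 1 = -6 + 5 = -1$)
$r{\left(F \right)} = - 3 F$
$S{\left(H,f \right)} = -5$ ($S{\left(H,f \right)} = -4 - 1 = -5$)
$- \frac{98744}{r{\left(\frac{-4 + z}{2 - 4} \right)} S{\left(6,-4 \right)} 28} = - \frac{98744}{- 3 \frac{-4 - 1}{2 - 4} \left(-5\right) 28} = - \frac{98744}{- 3 \left(- \frac{5}{-2}\right) \left(-5\right) 28} = - \frac{98744}{- 3 \left(\left(-5\right) \left(- \frac{1}{2}\right)\right) \left(-5\right) 28} = - \frac{98744}{\left(-3\right) \frac{5}{2} \left(-5\right) 28} = - \frac{98744}{\left(- \frac{15}{2}\right) \left(-5\right) 28} = - \frac{98744}{\frac{75}{2} \cdot 28} = - \frac{98744}{1050} = \left(-98744\right) \frac{1}{1050} = - \frac{49372}{525}$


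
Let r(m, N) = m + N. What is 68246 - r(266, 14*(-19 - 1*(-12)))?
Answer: 68078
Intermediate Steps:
r(m, N) = N + m
68246 - r(266, 14*(-19 - 1*(-12))) = 68246 - (14*(-19 - 1*(-12)) + 266) = 68246 - (14*(-19 + 12) + 266) = 68246 - (14*(-7) + 266) = 68246 - (-98 + 266) = 68246 - 1*168 = 68246 - 168 = 68078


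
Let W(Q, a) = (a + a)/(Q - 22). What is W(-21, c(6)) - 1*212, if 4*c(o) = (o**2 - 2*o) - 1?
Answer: -18255/86 ≈ -212.27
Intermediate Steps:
c(o) = -1/4 - o/2 + o**2/4 (c(o) = ((o**2 - 2*o) - 1)/4 = (-1 + o**2 - 2*o)/4 = -1/4 - o/2 + o**2/4)
W(Q, a) = 2*a/(-22 + Q) (W(Q, a) = (2*a)/(-22 + Q) = 2*a/(-22 + Q))
W(-21, c(6)) - 1*212 = 2*(-1/4 - 1/2*6 + (1/4)*6**2)/(-22 - 21) - 1*212 = 2*(-1/4 - 3 + (1/4)*36)/(-43) - 212 = 2*(-1/4 - 3 + 9)*(-1/43) - 212 = 2*(23/4)*(-1/43) - 212 = -23/86 - 212 = -18255/86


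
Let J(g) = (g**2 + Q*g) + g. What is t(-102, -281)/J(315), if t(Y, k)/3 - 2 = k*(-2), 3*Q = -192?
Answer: 47/2205 ≈ 0.021315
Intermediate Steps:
Q = -64 (Q = (1/3)*(-192) = -64)
t(Y, k) = 6 - 6*k (t(Y, k) = 6 + 3*(k*(-2)) = 6 + 3*(-2*k) = 6 - 6*k)
J(g) = g**2 - 63*g (J(g) = (g**2 - 64*g) + g = g**2 - 63*g)
t(-102, -281)/J(315) = (6 - 6*(-281))/((315*(-63 + 315))) = (6 + 1686)/((315*252)) = 1692/79380 = 1692*(1/79380) = 47/2205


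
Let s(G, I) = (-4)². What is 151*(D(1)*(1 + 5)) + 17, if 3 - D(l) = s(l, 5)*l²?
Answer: -11761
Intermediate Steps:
s(G, I) = 16
D(l) = 3 - 16*l²
151*(D(1)*(1 + 5)) + 17 = 151*((3 - 16*1²)*(1 + 5)) + 17 = 151*((3 - 16*1)*6) + 17 = 151*((3 - 16)*6) + 17 = 151*(-13*6) + 17 = 151*(-78) + 17 = -11778 + 17 = -11761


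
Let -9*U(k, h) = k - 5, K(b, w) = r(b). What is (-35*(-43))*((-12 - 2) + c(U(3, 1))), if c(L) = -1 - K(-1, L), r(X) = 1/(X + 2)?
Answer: -24080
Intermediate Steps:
r(X) = 1/(2 + X)
K(b, w) = 1/(2 + b)
U(k, h) = 5/9 - k/9 (U(k, h) = -(k - 5)/9 = -(-5 + k)/9 = 5/9 - k/9)
c(L) = -2 (c(L) = -1 - 1/(2 - 1) = -1 - 1/1 = -1 - 1*1 = -1 - 1 = -2)
(-35*(-43))*((-12 - 2) + c(U(3, 1))) = (-35*(-43))*((-12 - 2) - 2) = 1505*(-14 - 2) = 1505*(-16) = -24080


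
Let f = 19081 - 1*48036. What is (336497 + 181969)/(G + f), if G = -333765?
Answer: -259233/181360 ≈ -1.4294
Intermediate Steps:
f = -28955 (f = 19081 - 48036 = -28955)
(336497 + 181969)/(G + f) = (336497 + 181969)/(-333765 - 28955) = 518466/(-362720) = 518466*(-1/362720) = -259233/181360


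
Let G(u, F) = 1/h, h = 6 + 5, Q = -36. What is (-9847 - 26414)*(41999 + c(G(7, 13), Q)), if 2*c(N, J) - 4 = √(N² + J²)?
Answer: -1522998261 - 36261*√156817/22 ≈ -1.5237e+9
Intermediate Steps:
h = 11
G(u, F) = 1/11
c(N, J) = 2 + √(J² + N²)/2 (c(N, J) = 2 + √(N² + J²)/2 = 2 + √(J² + N²)/2)
(-9847 - 26414)*(41999 + c(G(7, 13), Q)) = (-9847 - 26414)*(41999 + (2 + √((-36)² + (1/11)²)/2)) = -36261*(41999 + (2 + √(1296 + 1/121)/2)) = -36261*(41999 + (2 + √(156817/121)/2)) = -36261*(41999 + (2 + (√156817/11)/2)) = -36261*(41999 + (2 + √156817/22)) = -36261*(42001 + √156817/22) = -1522998261 - 36261*√156817/22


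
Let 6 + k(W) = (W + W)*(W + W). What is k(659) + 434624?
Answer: 2171742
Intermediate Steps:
k(W) = -6 + 4*W² (k(W) = -6 + (W + W)*(W + W) = -6 + (2*W)*(2*W) = -6 + 4*W²)
k(659) + 434624 = (-6 + 4*659²) + 434624 = (-6 + 4*434281) + 434624 = (-6 + 1737124) + 434624 = 1737118 + 434624 = 2171742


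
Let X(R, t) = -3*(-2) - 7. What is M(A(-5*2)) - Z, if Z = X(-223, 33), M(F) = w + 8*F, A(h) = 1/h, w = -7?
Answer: -34/5 ≈ -6.8000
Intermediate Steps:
X(R, t) = -1 (X(R, t) = 6 - 7 = -1)
M(F) = -7 + 8*F
Z = -1
M(A(-5*2)) - Z = (-7 + 8/((-5*2))) - 1*(-1) = (-7 + 8/(-10)) + 1 = (-7 + 8*(-⅒)) + 1 = (-7 - ⅘) + 1 = -39/5 + 1 = -34/5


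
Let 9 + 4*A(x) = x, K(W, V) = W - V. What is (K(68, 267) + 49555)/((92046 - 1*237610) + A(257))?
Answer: -24678/72751 ≈ -0.33921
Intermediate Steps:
A(x) = -9/4 + x/4
(K(68, 267) + 49555)/((92046 - 1*237610) + A(257)) = ((68 - 1*267) + 49555)/((92046 - 1*237610) + (-9/4 + (¼)*257)) = ((68 - 267) + 49555)/((92046 - 237610) + (-9/4 + 257/4)) = (-199 + 49555)/(-145564 + 62) = 49356/(-145502) = 49356*(-1/145502) = -24678/72751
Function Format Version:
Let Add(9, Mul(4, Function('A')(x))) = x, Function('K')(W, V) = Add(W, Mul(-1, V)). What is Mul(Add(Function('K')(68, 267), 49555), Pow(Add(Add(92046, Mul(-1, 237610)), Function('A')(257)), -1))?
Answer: Rational(-24678, 72751) ≈ -0.33921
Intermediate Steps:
Function('A')(x) = Add(Rational(-9, 4), Mul(Rational(1, 4), x))
Mul(Add(Function('K')(68, 267), 49555), Pow(Add(Add(92046, Mul(-1, 237610)), Function('A')(257)), -1)) = Mul(Add(Add(68, Mul(-1, 267)), 49555), Pow(Add(Add(92046, Mul(-1, 237610)), Add(Rational(-9, 4), Mul(Rational(1, 4), 257))), -1)) = Mul(Add(Add(68, -267), 49555), Pow(Add(Add(92046, -237610), Add(Rational(-9, 4), Rational(257, 4))), -1)) = Mul(Add(-199, 49555), Pow(Add(-145564, 62), -1)) = Mul(49356, Pow(-145502, -1)) = Mul(49356, Rational(-1, 145502)) = Rational(-24678, 72751)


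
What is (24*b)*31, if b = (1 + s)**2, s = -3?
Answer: 2976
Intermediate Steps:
b = 4 (b = (1 - 3)**2 = (-2)**2 = 4)
(24*b)*31 = (24*4)*31 = 96*31 = 2976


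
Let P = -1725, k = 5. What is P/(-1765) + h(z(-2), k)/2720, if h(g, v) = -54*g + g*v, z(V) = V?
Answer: 486497/480080 ≈ 1.0134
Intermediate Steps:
P/(-1765) + h(z(-2), k)/2720 = -1725/(-1765) - 2*(-54 + 5)/2720 = -1725*(-1/1765) - 2*(-49)*(1/2720) = 345/353 + 98*(1/2720) = 345/353 + 49/1360 = 486497/480080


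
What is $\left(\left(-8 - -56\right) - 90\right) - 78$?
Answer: $-120$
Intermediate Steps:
$\left(\left(-8 - -56\right) - 90\right) - 78 = \left(\left(-8 + 56\right) - 90\right) - 78 = \left(48 - 90\right) - 78 = -42 - 78 = -120$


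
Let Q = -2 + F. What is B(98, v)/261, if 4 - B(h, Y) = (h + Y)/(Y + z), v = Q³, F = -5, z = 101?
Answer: 241/21054 ≈ 0.011447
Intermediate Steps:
Q = -7 (Q = -2 - 5 = -7)
v = -343 (v = (-7)³ = -343)
B(h, Y) = 4 - (Y + h)/(101 + Y) (B(h, Y) = 4 - (h + Y)/(Y + 101) = 4 - (Y + h)/(101 + Y))
B(98, v)/261 = ((404 - 1*98 + 3*(-343))/(101 - 343))/261 = ((404 - 98 - 1029)/(-242))*(1/261) = -1/242*(-723)*(1/261) = (723/242)*(1/261) = 241/21054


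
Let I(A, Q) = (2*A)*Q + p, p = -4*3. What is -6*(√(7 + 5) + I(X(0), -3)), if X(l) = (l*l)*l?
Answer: 72 - 12*√3 ≈ 51.215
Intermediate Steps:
p = -12
X(l) = l³ (X(l) = l²*l = l³)
I(A, Q) = -12 + 2*A*Q (I(A, Q) = (2*A)*Q - 12 = 2*A*Q - 12 = -12 + 2*A*Q)
-6*(√(7 + 5) + I(X(0), -3)) = -6*(√(7 + 5) + (-12 + 2*0³*(-3))) = -6*(√12 + (-12 + 2*0*(-3))) = -6*(2*√3 + (-12 + 0)) = -6*(2*√3 - 12) = -6*(-12 + 2*√3) = 72 - 12*√3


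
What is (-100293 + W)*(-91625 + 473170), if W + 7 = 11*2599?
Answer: -27360973495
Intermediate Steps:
W = 28582 (W = -7 + 11*2599 = -7 + 28589 = 28582)
(-100293 + W)*(-91625 + 473170) = (-100293 + 28582)*(-91625 + 473170) = -71711*381545 = -27360973495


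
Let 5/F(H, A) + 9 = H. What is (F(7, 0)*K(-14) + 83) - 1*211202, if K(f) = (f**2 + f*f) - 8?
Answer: -212079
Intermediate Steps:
F(H, A) = 5/(-9 + H)
K(f) = -8 + 2*f**2 (K(f) = (f**2 + f**2) - 8 = 2*f**2 - 8 = -8 + 2*f**2)
(F(7, 0)*K(-14) + 83) - 1*211202 = ((5/(-9 + 7))*(-8 + 2*(-14)**2) + 83) - 1*211202 = ((5/(-2))*(-8 + 2*196) + 83) - 211202 = ((5*(-1/2))*(-8 + 392) + 83) - 211202 = (-5/2*384 + 83) - 211202 = (-960 + 83) - 211202 = -877 - 211202 = -212079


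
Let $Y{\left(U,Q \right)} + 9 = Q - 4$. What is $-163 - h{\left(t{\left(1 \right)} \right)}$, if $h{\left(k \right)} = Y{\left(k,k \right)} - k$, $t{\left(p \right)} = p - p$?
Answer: $-150$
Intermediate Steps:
$Y{\left(U,Q \right)} = -13 + Q$ ($Y{\left(U,Q \right)} = -9 + \left(Q - 4\right) = -9 + \left(-4 + Q\right) = -13 + Q$)
$t{\left(p \right)} = 0$
$h{\left(k \right)} = -13$ ($h{\left(k \right)} = \left(-13 + k\right) - k = -13$)
$-163 - h{\left(t{\left(1 \right)} \right)} = -163 - -13 = -163 + 13 = -150$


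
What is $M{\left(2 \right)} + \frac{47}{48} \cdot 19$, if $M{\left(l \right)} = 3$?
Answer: $\frac{1037}{48} \approx 21.604$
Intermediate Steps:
$M{\left(2 \right)} + \frac{47}{48} \cdot 19 = 3 + \frac{47}{48} \cdot 19 = 3 + \frac{893}{48} = \frac{1037}{48}$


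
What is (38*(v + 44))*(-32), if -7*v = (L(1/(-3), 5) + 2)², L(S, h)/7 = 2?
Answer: -63232/7 ≈ -9033.1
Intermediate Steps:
L(S, h) = 14 (L(S, h) = 7*2 = 14)
v = -256/7 (v = -(14 + 2)²/7 = -⅐*16² = -⅐*256 = -256/7 ≈ -36.571)
(38*(v + 44))*(-32) = (38*(-256/7 + 44))*(-32) = (38*(52/7))*(-32) = (1976/7)*(-32) = -63232/7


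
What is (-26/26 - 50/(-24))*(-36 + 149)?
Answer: 1469/12 ≈ 122.42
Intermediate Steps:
(-26/26 - 50/(-24))*(-36 + 149) = (-26*1/26 - 50*(-1/24))*113 = (-1 + 25/12)*113 = (13/12)*113 = 1469/12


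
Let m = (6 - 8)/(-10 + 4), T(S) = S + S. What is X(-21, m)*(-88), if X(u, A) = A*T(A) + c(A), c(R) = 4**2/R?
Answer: -38192/9 ≈ -4243.6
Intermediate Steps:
T(S) = 2*S
c(R) = 16/R
m = 1/3 (m = -2/(-6) = -2*(-1/6) = 1/3 ≈ 0.33333)
X(u, A) = 2*A**2 + 16/A (X(u, A) = A*(2*A) + 16/A = 2*A**2 + 16/A)
X(-21, m)*(-88) = (2*(8 + (1/3)**3)/(1/3))*(-88) = (2*3*(8 + 1/27))*(-88) = (2*3*(217/27))*(-88) = (434/9)*(-88) = -38192/9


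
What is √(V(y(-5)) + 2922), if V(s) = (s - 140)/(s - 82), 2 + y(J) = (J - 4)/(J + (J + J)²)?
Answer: √186601925073/7989 ≈ 54.071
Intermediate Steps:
y(J) = -2 + (-4 + J)/(J + 4*J²) (y(J) = -2 + (J - 4)/(J + (J + J)²) = -2 + (-4 + J)/(J + (2*J)²) = -2 + (-4 + J)/(J + 4*J²))
V(s) = (-140 + s)/(-82 + s)
√(V(y(-5)) + 2922) = √((-140 + (-4 - 1*(-5) - 8*(-5)²)/((-5)*(1 + 4*(-5))))/(-82 + (-4 - 1*(-5) - 8*(-5)²)/((-5)*(1 + 4*(-5)))) + 2922) = √((-140 - (-4 + 5 - 8*25)/(5*(1 - 20)))/(-82 - (-4 + 5 - 8*25)/(5*(1 - 20))) + 2922) = √((-140 - ⅕*(-4 + 5 - 200)/(-19))/(-82 - ⅕*(-4 + 5 - 200)/(-19)) + 2922) = √((-140 - ⅕*(-1/19)*(-199))/(-82 - ⅕*(-1/19)*(-199)) + 2922) = √((-140 - 199/95)/(-82 - 199/95) + 2922) = √(-13499/95/(-7989/95) + 2922) = √(-95/7989*(-13499/95) + 2922) = √(13499/7989 + 2922) = √(23357357/7989) = √186601925073/7989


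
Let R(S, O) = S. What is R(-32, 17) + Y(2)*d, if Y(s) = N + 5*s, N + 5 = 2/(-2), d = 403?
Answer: 1580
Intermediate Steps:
N = -6 (N = -5 + 2/(-2) = -5 + 2*(-1/2) = -5 - 1 = -6)
Y(s) = -6 + 5*s
R(-32, 17) + Y(2)*d = -32 + (-6 + 5*2)*403 = -32 + (-6 + 10)*403 = -32 + 4*403 = -32 + 1612 = 1580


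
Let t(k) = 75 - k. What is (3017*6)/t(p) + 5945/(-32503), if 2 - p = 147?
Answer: 293530703/3575330 ≈ 82.099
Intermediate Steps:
p = -145 (p = 2 - 1*147 = 2 - 147 = -145)
(3017*6)/t(p) + 5945/(-32503) = (3017*6)/(75 - 1*(-145)) + 5945/(-32503) = 18102/(75 + 145) + 5945*(-1/32503) = 18102/220 - 5945/32503 = 18102*(1/220) - 5945/32503 = 9051/110 - 5945/32503 = 293530703/3575330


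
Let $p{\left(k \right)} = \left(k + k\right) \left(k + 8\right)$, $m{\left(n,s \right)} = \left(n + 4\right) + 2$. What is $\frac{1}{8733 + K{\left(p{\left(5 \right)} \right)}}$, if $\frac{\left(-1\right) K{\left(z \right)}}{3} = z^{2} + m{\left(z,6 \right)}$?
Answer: $- \frac{1}{42375} \approx -2.3599 \cdot 10^{-5}$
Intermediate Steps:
$m{\left(n,s \right)} = 6 + n$ ($m{\left(n,s \right)} = \left(4 + n\right) + 2 = 6 + n$)
$p{\left(k \right)} = 2 k \left(8 + k\right)$
$K{\left(z \right)} = -18 - 3 z - 3 z^{2}$ ($K{\left(z \right)} = - 3 \left(z^{2} + \left(6 + z\right)\right) = - 3 \left(6 + z + z^{2}\right) = -18 - 3 z - 3 z^{2}$)
$\frac{1}{8733 + K{\left(p{\left(5 \right)} \right)}} = \frac{1}{8733 - \left(18 + 3 \cdot 100 \left(8 + 5\right)^{2} + 3 \cdot 2 \cdot 5 \left(8 + 5\right)\right)} = \frac{1}{8733 - \left(18 + 50700 + 3 \cdot 2 \cdot 5 \cdot 13\right)} = \frac{1}{8733 - \left(408 + 50700\right)} = \frac{1}{8733 - 51108} = \frac{1}{-42375} = - \frac{1}{42375}$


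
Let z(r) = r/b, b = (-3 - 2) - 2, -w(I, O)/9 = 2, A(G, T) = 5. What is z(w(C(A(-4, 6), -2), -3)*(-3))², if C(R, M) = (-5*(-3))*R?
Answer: 2916/49 ≈ 59.510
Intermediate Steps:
C(R, M) = 15*R
w(I, O) = -18 (w(I, O) = -9*2 = -18)
b = -7 (b = -5 - 2 = -7)
z(r) = -r/7 (z(r) = r/(-7) = r*(-⅐) = -r/7)
z(w(C(A(-4, 6), -2), -3)*(-3))² = (-(-18)*(-3)/7)² = (-⅐*54)² = (-54/7)² = 2916/49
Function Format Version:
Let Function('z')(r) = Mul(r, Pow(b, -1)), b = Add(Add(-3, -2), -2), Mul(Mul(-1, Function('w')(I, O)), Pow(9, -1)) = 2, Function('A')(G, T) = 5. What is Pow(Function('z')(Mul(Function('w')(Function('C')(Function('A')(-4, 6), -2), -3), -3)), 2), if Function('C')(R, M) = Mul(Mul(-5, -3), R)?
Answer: Rational(2916, 49) ≈ 59.510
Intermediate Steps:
Function('C')(R, M) = Mul(15, R)
Function('w')(I, O) = -18 (Function('w')(I, O) = Mul(-9, 2) = -18)
b = -7 (b = Add(-5, -2) = -7)
Function('z')(r) = Mul(Rational(-1, 7), r) (Function('z')(r) = Mul(r, Pow(-7, -1)) = Mul(r, Rational(-1, 7)) = Mul(Rational(-1, 7), r))
Pow(Function('z')(Mul(Function('w')(Function('C')(Function('A')(-4, 6), -2), -3), -3)), 2) = Pow(Mul(Rational(-1, 7), Mul(-18, -3)), 2) = Pow(Mul(Rational(-1, 7), 54), 2) = Pow(Rational(-54, 7), 2) = Rational(2916, 49)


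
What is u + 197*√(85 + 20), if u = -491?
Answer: -491 + 197*√105 ≈ 1527.6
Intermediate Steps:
u + 197*√(85 + 20) = -491 + 197*√(85 + 20) = -491 + 197*√105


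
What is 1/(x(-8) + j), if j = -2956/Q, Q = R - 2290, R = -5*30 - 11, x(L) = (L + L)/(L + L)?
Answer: 2451/5407 ≈ 0.45330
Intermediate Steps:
x(L) = 1 (x(L) = (2*L)/((2*L)) = (2*L)*(1/(2*L)) = 1)
R = -161 (R = -150 - 11 = -161)
Q = -2451 (Q = -161 - 2290 = -2451)
j = 2956/2451 (j = -2956/(-2451) = -2956*(-1/2451) = 2956/2451 ≈ 1.2060)
1/(x(-8) + j) = 1/(1 + 2956/2451) = 1/(5407/2451) = 2451/5407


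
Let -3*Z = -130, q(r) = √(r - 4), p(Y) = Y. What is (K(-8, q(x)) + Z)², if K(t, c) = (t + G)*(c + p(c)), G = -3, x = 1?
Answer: 3832/9 - 5720*I*√3/3 ≈ 425.78 - 3302.4*I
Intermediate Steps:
q(r) = √(-4 + r)
Z = 130/3 (Z = -⅓*(-130) = 130/3 ≈ 43.333)
K(t, c) = 2*c*(-3 + t) (K(t, c) = (t - 3)*(c + c) = (-3 + t)*(2*c) = 2*c*(-3 + t))
(K(-8, q(x)) + Z)² = (2*√(-4 + 1)*(-3 - 8) + 130/3)² = (2*√(-3)*(-11) + 130/3)² = (2*(I*√3)*(-11) + 130/3)² = (-22*I*√3 + 130/3)² = (130/3 - 22*I*√3)²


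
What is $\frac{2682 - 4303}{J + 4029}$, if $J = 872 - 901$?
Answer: $- \frac{1621}{4000} \approx -0.40525$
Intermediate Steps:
$J = -29$
$\frac{2682 - 4303}{J + 4029} = \frac{2682 - 4303}{-29 + 4029} = - \frac{1621}{4000}$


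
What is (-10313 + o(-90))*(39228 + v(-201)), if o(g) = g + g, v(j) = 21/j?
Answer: -27578426617/67 ≈ -4.1162e+8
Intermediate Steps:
o(g) = 2*g
(-10313 + o(-90))*(39228 + v(-201)) = (-10313 + 2*(-90))*(39228 + 21/(-201)) = (-10313 - 180)*(39228 + 21*(-1/201)) = -10493*(39228 - 7/67) = -10493*2628269/67 = -27578426617/67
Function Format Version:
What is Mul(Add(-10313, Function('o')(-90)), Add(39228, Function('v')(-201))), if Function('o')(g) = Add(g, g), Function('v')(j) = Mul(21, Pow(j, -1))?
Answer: Rational(-27578426617, 67) ≈ -4.1162e+8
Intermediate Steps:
Function('o')(g) = Mul(2, g)
Mul(Add(-10313, Function('o')(-90)), Add(39228, Function('v')(-201))) = Mul(Add(-10313, Mul(2, -90)), Add(39228, Mul(21, Pow(-201, -1)))) = Mul(Add(-10313, -180), Add(39228, Mul(21, Rational(-1, 201)))) = Mul(-10493, Add(39228, Rational(-7, 67))) = Mul(-10493, Rational(2628269, 67)) = Rational(-27578426617, 67)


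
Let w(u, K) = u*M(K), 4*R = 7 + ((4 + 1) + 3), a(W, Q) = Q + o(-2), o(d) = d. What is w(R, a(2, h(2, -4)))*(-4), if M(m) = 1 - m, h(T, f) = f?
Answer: -105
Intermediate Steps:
a(W, Q) = -2 + Q (a(W, Q) = Q - 2 = -2 + Q)
R = 15/4 (R = (7 + ((4 + 1) + 3))/4 = (7 + (5 + 3))/4 = (7 + 8)/4 = (¼)*15 = 15/4 ≈ 3.7500)
w(u, K) = u*(1 - K)
w(R, a(2, h(2, -4)))*(-4) = (15*(1 - (-2 - 4))/4)*(-4) = (15*(1 - 1*(-6))/4)*(-4) = (15*(1 + 6)/4)*(-4) = ((15/4)*7)*(-4) = (105/4)*(-4) = -105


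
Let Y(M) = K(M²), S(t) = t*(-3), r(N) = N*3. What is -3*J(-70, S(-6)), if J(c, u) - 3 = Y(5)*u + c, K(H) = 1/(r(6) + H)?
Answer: 8589/43 ≈ 199.74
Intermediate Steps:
r(N) = 3*N
S(t) = -3*t
K(H) = 1/(18 + H) (K(H) = 1/(3*6 + H) = 1/(18 + H))
Y(M) = 1/(18 + M²)
J(c, u) = 3 + c + u/43 (J(c, u) = 3 + (u/(18 + 5²) + c) = 3 + (u/(18 + 25) + c) = 3 + (u/43 + c) = 3 + (c + u/43) = 3 + c + u/43)
-3*J(-70, S(-6)) = -3*(3 - 70 + (-3*(-6))/43) = -3*(3 - 70 + (1/43)*18) = -3*(3 - 70 + 18/43) = -3*(-2863/43) = 8589/43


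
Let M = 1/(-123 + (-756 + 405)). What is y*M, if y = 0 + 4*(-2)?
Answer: 4/237 ≈ 0.016878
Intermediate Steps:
M = -1/474 (M = 1/(-123 - 351) = 1/(-474) = -1/474 ≈ -0.0021097)
y = -8 (y = 0 - 8 = -8)
y*M = -8*(-1/474) = 4/237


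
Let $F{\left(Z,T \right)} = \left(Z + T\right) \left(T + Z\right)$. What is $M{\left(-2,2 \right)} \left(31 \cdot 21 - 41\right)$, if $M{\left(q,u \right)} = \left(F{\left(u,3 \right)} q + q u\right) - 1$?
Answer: $-33550$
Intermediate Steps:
$F{\left(Z,T \right)} = \left(T + Z\right)^{2}$ ($F{\left(Z,T \right)} = \left(T + Z\right) \left(T + Z\right) = \left(T + Z\right)^{2}$)
$M{\left(q,u \right)} = -1 + q u + q \left(3 + u\right)^{2}$ ($M{\left(q,u \right)} = \left(\left(3 + u\right)^{2} q + q u\right) - 1 = \left(q \left(3 + u\right)^{2} + q u\right) - 1 = \left(q u + q \left(3 + u\right)^{2}\right) - 1 = -1 + q u + q \left(3 + u\right)^{2}$)
$M{\left(-2,2 \right)} \left(31 \cdot 21 - 41\right) = \left(-1 - 4 - 2 \left(3 + 2\right)^{2}\right) \left(31 \cdot 21 - 41\right) = \left(-1 - 4 - 2 \cdot 5^{2}\right) \left(651 - 41\right) = \left(-1 - 4 - 50\right) 610 = \left(-55\right) 610 = -33550$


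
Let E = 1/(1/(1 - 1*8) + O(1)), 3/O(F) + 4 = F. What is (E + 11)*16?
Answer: 162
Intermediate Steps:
O(F) = 3/(-4 + F)
E = -7/8 (E = 1/(1/(1 - 1*8) + 3/(-4 + 1)) = 1/(1/(1 - 8) + 3/(-3)) = 1/(1/(-7) + 3*(-⅓)) = 1/(-⅐ - 1) = 1/(-8/7) = -7/8 ≈ -0.87500)
(E + 11)*16 = (-7/8 + 11)*16 = (81/8)*16 = 162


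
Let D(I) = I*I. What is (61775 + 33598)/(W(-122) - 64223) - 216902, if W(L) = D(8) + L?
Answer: -4647590945/21427 ≈ -2.1690e+5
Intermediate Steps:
D(I) = I**2
W(L) = 64 + L (W(L) = 8**2 + L = 64 + L)
(61775 + 33598)/(W(-122) - 64223) - 216902 = (61775 + 33598)/((64 - 122) - 64223) - 216902 = 95373/(-58 - 64223) - 216902 = 95373/(-64281) - 216902 = 95373*(-1/64281) - 216902 = -31791/21427 - 216902 = -4647590945/21427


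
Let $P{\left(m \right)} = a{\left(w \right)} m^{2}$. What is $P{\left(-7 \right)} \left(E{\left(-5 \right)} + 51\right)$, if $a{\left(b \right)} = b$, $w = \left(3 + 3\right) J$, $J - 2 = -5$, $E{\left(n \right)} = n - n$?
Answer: $-44982$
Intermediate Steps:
$E{\left(n \right)} = 0$
$J = -3$ ($J = 2 - 5 = -3$)
$w = -18$ ($w = \left(3 + 3\right) \left(-3\right) = 6 \left(-3\right) = -18$)
$P{\left(m \right)} = - 18 m^{2}$
$P{\left(-7 \right)} \left(E{\left(-5 \right)} + 51\right) = - 18 \left(-7\right)^{2} \left(0 + 51\right) = \left(-18\right) 49 \cdot 51 = \left(-882\right) 51 = -44982$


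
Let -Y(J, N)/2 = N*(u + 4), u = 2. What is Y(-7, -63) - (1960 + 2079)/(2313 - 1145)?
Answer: 878969/1168 ≈ 752.54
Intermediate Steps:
Y(J, N) = -12*N (Y(J, N) = -2*N*(2 + 4) = -2*N*6 = -12*N)
Y(-7, -63) - (1960 + 2079)/(2313 - 1145) = -12*(-63) - (1960 + 2079)/(2313 - 1145) = 756 - 4039/1168 = 878969/1168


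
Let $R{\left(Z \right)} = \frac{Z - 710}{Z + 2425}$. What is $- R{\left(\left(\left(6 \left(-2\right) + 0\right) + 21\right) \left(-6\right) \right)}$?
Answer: $\frac{764}{2371} \approx 0.32223$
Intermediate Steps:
$R{\left(Z \right)} = \frac{-710 + Z}{2425 + Z}$
$- R{\left(\left(\left(6 \left(-2\right) + 0\right) + 21\right) \left(-6\right) \right)} = - \frac{-710 + \left(\left(6 \left(-2\right) + 0\right) + 21\right) \left(-6\right)}{2425 + \left(\left(6 \left(-2\right) + 0\right) + 21\right) \left(-6\right)} = - \frac{-710 + \left(\left(-12 + 0\right) + 21\right) \left(-6\right)}{2425 + \left(\left(-12 + 0\right) + 21\right) \left(-6\right)} = - \frac{-710 + \left(-12 + 21\right) \left(-6\right)}{2425 + \left(-12 + 21\right) \left(-6\right)} = - \frac{-710 + 9 \left(-6\right)}{2425 + 9 \left(-6\right)} = - \frac{-710 - 54}{2425 - 54} = - \frac{-764}{2371} = \left(-1\right) \left(- \frac{764}{2371}\right) = \frac{764}{2371}$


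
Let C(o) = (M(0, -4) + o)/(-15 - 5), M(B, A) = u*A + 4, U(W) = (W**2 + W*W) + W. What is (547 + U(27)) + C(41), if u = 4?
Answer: 40611/20 ≈ 2030.6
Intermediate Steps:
U(W) = W + 2*W**2 (U(W) = (W**2 + W**2) + W = 2*W**2 + W = W + 2*W**2)
M(B, A) = 4 + 4*A (M(B, A) = 4*A + 4 = 4 + 4*A)
C(o) = 3/5 - o/20 (C(o) = ((4 + 4*(-4)) + o)/(-15 - 5) = ((4 - 16) + o)/(-20) = (-12 + o)*(-1/20) = 3/5 - o/20)
(547 + U(27)) + C(41) = (547 + 27*(1 + 2*27)) + (3/5 - 1/20*41) = (547 + 27*(1 + 54)) + (3/5 - 41/20) = (547 + 27*55) - 29/20 = (547 + 1485) - 29/20 = 2032 - 29/20 = 40611/20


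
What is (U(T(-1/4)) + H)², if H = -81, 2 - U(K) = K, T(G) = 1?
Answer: 6400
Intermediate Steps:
U(K) = 2 - K
(U(T(-1/4)) + H)² = ((2 - 1*1) - 81)² = ((2 - 1) - 81)² = (1 - 81)² = (-80)² = 6400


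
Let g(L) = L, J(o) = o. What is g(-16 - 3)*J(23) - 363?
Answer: -800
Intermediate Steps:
g(-16 - 3)*J(23) - 363 = (-16 - 3)*23 - 363 = -19*23 - 363 = -437 - 363 = -800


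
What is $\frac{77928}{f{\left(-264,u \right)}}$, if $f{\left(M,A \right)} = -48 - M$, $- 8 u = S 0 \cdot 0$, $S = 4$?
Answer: $\frac{3247}{9} \approx 360.78$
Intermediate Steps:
$u = 0$ ($u = - \frac{4 \cdot 0 \cdot 0}{8} = - \frac{0 \cdot 0}{8} = \left(- \frac{1}{8}\right) 0 = 0$)
$\frac{77928}{f{\left(-264,u \right)}} = \frac{77928}{-48 - -264} = \frac{77928}{-48 + 264} = \frac{77928}{216} = 77928 \cdot \frac{1}{216} = \frac{3247}{9}$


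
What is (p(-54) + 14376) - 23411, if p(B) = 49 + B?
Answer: -9040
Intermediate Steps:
(p(-54) + 14376) - 23411 = ((49 - 54) + 14376) - 23411 = (-5 + 14376) - 23411 = 14371 - 23411 = -9040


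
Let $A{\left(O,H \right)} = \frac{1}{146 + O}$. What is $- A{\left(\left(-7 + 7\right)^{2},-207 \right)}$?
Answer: $- \frac{1}{146} \approx -0.0068493$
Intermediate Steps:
$- A{\left(\left(-7 + 7\right)^{2},-207 \right)} = - \frac{1}{146 + \left(-7 + 7\right)^{2}} = - \frac{1}{146 + 0^{2}} = - \frac{1}{146 + 0} = - \frac{1}{146}$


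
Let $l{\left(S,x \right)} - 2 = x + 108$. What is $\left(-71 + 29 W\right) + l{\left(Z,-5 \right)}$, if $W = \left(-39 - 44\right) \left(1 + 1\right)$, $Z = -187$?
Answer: $-4780$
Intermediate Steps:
$l{\left(S,x \right)} = 110 + x$ ($l{\left(S,x \right)} = 2 + \left(x + 108\right) = 2 + \left(108 + x\right) = 110 + x$)
$W = -166$ ($W = \left(-83\right) 2 = -166$)
$\left(-71 + 29 W\right) + l{\left(Z,-5 \right)} = \left(-71 + 29 \left(-166\right)\right) + \left(110 - 5\right) = \left(-71 - 4814\right) + 105 = -4885 + 105 = -4780$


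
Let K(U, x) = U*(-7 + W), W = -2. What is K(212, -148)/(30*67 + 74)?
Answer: -477/521 ≈ -0.91555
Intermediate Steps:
K(U, x) = -9*U (K(U, x) = U*(-7 - 2) = U*(-9) = -9*U)
K(212, -148)/(30*67 + 74) = (-9*212)/(30*67 + 74) = -1908/(2010 + 74) = -1908/2084 = -1908*1/2084 = -477/521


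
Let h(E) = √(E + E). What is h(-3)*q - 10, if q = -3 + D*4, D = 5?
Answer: -10 + 17*I*√6 ≈ -10.0 + 41.641*I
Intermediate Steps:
q = 17 (q = -3 + 5*4 = -3 + 20 = 17)
h(E) = √2*√E (h(E) = √(2*E) = √2*√E)
h(-3)*q - 10 = (√2*√(-3))*17 - 10 = (√2*(I*√3))*17 - 10 = (I*√6)*17 - 10 = 17*I*√6 - 10 = -10 + 17*I*√6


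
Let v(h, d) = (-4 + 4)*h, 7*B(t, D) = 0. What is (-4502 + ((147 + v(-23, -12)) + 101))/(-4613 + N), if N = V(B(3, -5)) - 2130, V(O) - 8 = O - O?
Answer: 1418/2245 ≈ 0.63163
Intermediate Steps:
B(t, D) = 0 (B(t, D) = (⅐)*0 = 0)
v(h, d) = 0 (v(h, d) = 0*h = 0)
V(O) = 8 (V(O) = 8 + (O - O) = 8 + 0 = 8)
N = -2122 (N = 8 - 2130 = -2122)
(-4502 + ((147 + v(-23, -12)) + 101))/(-4613 + N) = (-4502 + ((147 + 0) + 101))/(-4613 - 2122) = (-4502 + (147 + 101))/(-6735) = (-4502 + 248)*(-1/6735) = -4254*(-1/6735) = 1418/2245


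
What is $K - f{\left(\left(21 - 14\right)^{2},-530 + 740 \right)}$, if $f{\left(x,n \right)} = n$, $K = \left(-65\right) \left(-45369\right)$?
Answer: $2948775$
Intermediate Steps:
$K = 2948985$
$K - f{\left(\left(21 - 14\right)^{2},-530 + 740 \right)} = 2948985 - \left(-530 + 740\right) = 2948985 - 210 = 2948775$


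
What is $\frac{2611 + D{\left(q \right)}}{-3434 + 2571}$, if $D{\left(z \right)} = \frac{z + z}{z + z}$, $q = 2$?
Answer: $- \frac{2612}{863} \approx -3.0266$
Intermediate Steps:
$D{\left(z \right)} = 1$ ($D{\left(z \right)} = \frac{2 z}{2 z} = 2 z \frac{1}{2 z} = 1$)
$\frac{2611 + D{\left(q \right)}}{-3434 + 2571} = \frac{2611 + 1}{-3434 + 2571} = \frac{2612}{-863} = 2612 \left(- \frac{1}{863}\right) = - \frac{2612}{863}$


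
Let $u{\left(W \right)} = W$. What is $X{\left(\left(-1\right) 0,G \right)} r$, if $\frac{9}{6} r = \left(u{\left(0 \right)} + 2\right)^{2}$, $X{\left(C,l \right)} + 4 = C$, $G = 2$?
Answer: $- \frac{32}{3} \approx -10.667$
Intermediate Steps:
$X{\left(C,l \right)} = -4 + C$
$r = \frac{8}{3}$ ($r = \frac{2 \left(0 + 2\right)^{2}}{3} = \frac{2 \cdot 2^{2}}{3} = \frac{2}{3} \cdot 4 = \frac{8}{3} \approx 2.6667$)
$X{\left(\left(-1\right) 0,G \right)} r = \left(-4 - 0\right) \frac{8}{3} = \left(-4 + 0\right) \frac{8}{3} = \left(-4\right) \frac{8}{3} = - \frac{32}{3}$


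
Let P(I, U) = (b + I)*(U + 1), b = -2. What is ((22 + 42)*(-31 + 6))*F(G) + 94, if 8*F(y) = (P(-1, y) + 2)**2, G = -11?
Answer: -204706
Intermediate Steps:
P(I, U) = (1 + U)*(-2 + I) (P(I, U) = (-2 + I)*(U + 1) = (-2 + I)*(1 + U) = (1 + U)*(-2 + I))
F(y) = (-1 - 3*y)**2/8 (F(y) = ((-2 - 1 - 2*y - y) + 2)**2/8 = ((-3 - 3*y) + 2)**2/8 = (-1 - 3*y)**2/8)
((22 + 42)*(-31 + 6))*F(G) + 94 = ((22 + 42)*(-31 + 6))*((1 + 3*(-11))**2/8) + 94 = (64*(-25))*((1 - 33)**2/8) + 94 = -200*(-32)**2 + 94 = -200*1024 + 94 = -1600*128 + 94 = -204800 + 94 = -204706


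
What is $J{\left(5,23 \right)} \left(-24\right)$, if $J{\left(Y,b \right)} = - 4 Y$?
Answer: $480$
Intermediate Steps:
$J{\left(5,23 \right)} \left(-24\right) = \left(-4\right) 5 \left(-24\right) = \left(-20\right) \left(-24\right) = 480$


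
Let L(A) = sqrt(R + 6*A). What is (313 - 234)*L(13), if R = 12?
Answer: 237*sqrt(10) ≈ 749.46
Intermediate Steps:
L(A) = sqrt(12 + 6*A)
(313 - 234)*L(13) = (313 - 234)*sqrt(12 + 6*13) = 79*sqrt(12 + 78) = 79*sqrt(90) = 79*(3*sqrt(10)) = 237*sqrt(10)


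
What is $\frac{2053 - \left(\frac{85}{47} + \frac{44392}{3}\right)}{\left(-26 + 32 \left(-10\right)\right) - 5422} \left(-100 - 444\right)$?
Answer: $- \frac{122210008}{101661} \approx -1202.1$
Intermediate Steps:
$\frac{2053 - \left(\frac{85}{47} + \frac{44392}{3}\right)}{\left(-26 + 32 \left(-10\right)\right) - 5422} \left(-100 - 444\right) = \frac{2053 - \left(\frac{85}{47} + \frac{2480}{\left(-90\right) \left(- \frac{1}{537}\right)}\right)}{\left(-26 - 320\right) - 5422} \left(-100 - 444\right) = \frac{2053 - \left(\frac{85}{47} + \frac{2480}{\frac{30}{179}}\right)}{-346 - 5422} \left(-544\right) = \frac{2053 - \frac{2086679}{141}}{-5768} \left(-544\right) = \left(2053 - \frac{2086679}{141}\right) \left(- \frac{1}{5768}\right) \left(-544\right) = \left(- \frac{1797206}{141}\right) \left(- \frac{1}{5768}\right) \left(-544\right) = \frac{898603}{406644} \left(-544\right) = - \frac{122210008}{101661}$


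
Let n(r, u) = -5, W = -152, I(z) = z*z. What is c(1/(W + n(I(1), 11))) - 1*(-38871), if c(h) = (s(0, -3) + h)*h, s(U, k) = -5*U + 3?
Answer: 958130809/24649 ≈ 38871.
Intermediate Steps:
I(z) = z**2
s(U, k) = 3 - 5*U
c(h) = h*(3 + h) (c(h) = ((3 - 5*0) + h)*h = ((3 + 0) + h)*h = (3 + h)*h = h*(3 + h))
c(1/(W + n(I(1), 11))) - 1*(-38871) = (3 + 1/(-152 - 5))/(-152 - 5) - 1*(-38871) = (3 + 1/(-157))/(-157) + 38871 = -(3 - 1/157)/157 + 38871 = -1/157*470/157 + 38871 = -470/24649 + 38871 = 958130809/24649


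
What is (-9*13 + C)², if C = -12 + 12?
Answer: 13689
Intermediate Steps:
C = 0
(-9*13 + C)² = (-9*13 + 0)² = (-117 + 0)² = (-117)² = 13689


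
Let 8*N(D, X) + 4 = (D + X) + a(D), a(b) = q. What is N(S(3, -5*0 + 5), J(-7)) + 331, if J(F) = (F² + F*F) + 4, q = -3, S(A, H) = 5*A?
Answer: 1379/4 ≈ 344.75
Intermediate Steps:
a(b) = -3
J(F) = 4 + 2*F² (J(F) = (F² + F²) + 4 = 2*F² + 4 = 4 + 2*F²)
N(D, X) = -7/8 + D/8 + X/8 (N(D, X) = -½ + ((D + X) - 3)/8 = -½ + (-3 + D + X)/8 = -½ + (-3/8 + D/8 + X/8) = -7/8 + D/8 + X/8)
N(S(3, -5*0 + 5), J(-7)) + 331 = (-7/8 + (5*3)/8 + (4 + 2*(-7)²)/8) + 331 = (-7/8 + (⅛)*15 + (4 + 2*49)/8) + 331 = (-7/8 + 15/8 + (4 + 98)/8) + 331 = (-7/8 + 15/8 + (⅛)*102) + 331 = (-7/8 + 15/8 + 51/4) + 331 = 55/4 + 331 = 1379/4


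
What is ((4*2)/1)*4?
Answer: 32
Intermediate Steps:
((4*2)/1)*4 = (1*8)*4 = 8*4 = 32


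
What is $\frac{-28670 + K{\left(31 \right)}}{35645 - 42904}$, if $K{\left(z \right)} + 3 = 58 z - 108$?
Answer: $\frac{26983}{7259} \approx 3.7172$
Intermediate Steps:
$K{\left(z \right)} = -111 + 58 z$ ($K{\left(z \right)} = -3 + \left(58 z - 108\right) = -3 + \left(-108 + 58 z\right) = -111 + 58 z$)
$\frac{-28670 + K{\left(31 \right)}}{35645 - 42904} = \frac{-28670 + \left(-111 + 58 \cdot 31\right)}{35645 - 42904} = \frac{-28670 + \left(-111 + 1798\right)}{-7259} = \left(-28670 + 1687\right) \left(- \frac{1}{7259}\right) = \left(-26983\right) \left(- \frac{1}{7259}\right) = \frac{26983}{7259}$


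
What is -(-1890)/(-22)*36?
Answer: -34020/11 ≈ -3092.7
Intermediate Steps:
-(-1890)/(-22)*36 = -(-1890)*(-1)/22*36 = -45*21/11*36 = -945/11*36 = -34020/11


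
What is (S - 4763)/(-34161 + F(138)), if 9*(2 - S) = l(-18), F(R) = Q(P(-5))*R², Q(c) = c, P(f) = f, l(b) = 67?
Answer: 42916/1164429 ≈ 0.036856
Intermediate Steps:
F(R) = -5*R²
S = -49/9 (S = 2 - ⅑*67 = 2 - 67/9 = -49/9 ≈ -5.4444)
(S - 4763)/(-34161 + F(138)) = (-49/9 - 4763)/(-34161 - 5*138²) = -42916/(9*(-34161 - 5*19044)) = -42916/(9*(-34161 - 95220)) = -42916/9/(-129381) = -42916/9*(-1/129381) = 42916/1164429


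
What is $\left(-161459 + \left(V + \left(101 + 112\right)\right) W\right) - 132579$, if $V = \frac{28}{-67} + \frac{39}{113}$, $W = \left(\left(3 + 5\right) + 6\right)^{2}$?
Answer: $- \frac{1910195586}{7571} \approx -2.523 \cdot 10^{5}$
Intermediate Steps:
$W = 196$ ($W = \left(8 + 6\right)^{2} = 14^{2} = 196$)
$V = - \frac{551}{7571}$ ($V = 28 \left(- \frac{1}{67}\right) + 39 \cdot \frac{1}{113} = - \frac{28}{67} + \frac{39}{113} = - \frac{551}{7571} \approx -0.072778$)
$\left(-161459 + \left(V + \left(101 + 112\right)\right) W\right) - 132579 = \left(-161459 + \left(- \frac{551}{7571} + \left(101 + 112\right)\right) 196\right) - 132579 = \left(-161459 + \left(- \frac{551}{7571} + 213\right) 196\right) - 132579 = \left(-161459 + \frac{1612072}{7571} \cdot 196\right) - 132579 = \left(-161459 + \frac{315966112}{7571}\right) - 132579 = - \frac{906439977}{7571} - 132579 = - \frac{1910195586}{7571}$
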